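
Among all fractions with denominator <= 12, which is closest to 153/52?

35/12

Expand x = 153/52 as a continued fraction with the Euclidean algorithm:
  153 = 2*52 + 49, so a_0 = 2.
  52 = 1*49 + 3, so a_1 = 1.
  49 = 16*3 + 1, so a_2 = 16.
  3 = 3*1 + 0, so a_3 = 3.
so x = [2; 1, 16, 3].
Convergents (p_i = a_i*p_{i-1} + p_{i-2}, q_i = a_i*q_{i-1} + q_{i-2} with p_{-2}=0, p_{-1}=1, q_{-2}=1, q_{-1}=0), until the denominator exceeds 12:
  i=0: a_0=2, p_0 = 2*1 + 0 = 2, q_0 = 2*0 + 1 = 1.
  i=1: a_1=1, p_1 = 1*2 + 1 = 3, q_1 = 1*1 + 0 = 1.
  i=2: a_2=16, p_2 = 16*3 + 2 = 50, q_2 = 16*1 + 1 = 17.
q_2 = 17 > 12, so the last convergent with denominator <= 12 is p_1/q_1 = 3/1.
The closest fraction with denominator <= 12 is either p_1/q_1 or the intermediate fraction (k*p_1 + p_0)/(k*q_1 + q_0) with the largest k >= 1 whose denominator stays <= 12; these approach x as k grows, and every other convergent or intermediate fraction in range is farther away.
Largest k: floor((12 - q_0)/q_1) = floor((12 - 1)/1) = 11.
That gives (11*3 + 2)/(11*1 + 1) = 35/12.
Compare the errors: |x - 3/1| = |153*1 - 3*52|/(52*1) = 3/52, and |x - 35/12| = |153*12 - 35*52|/(52*12) = 16/624.
Cross-multiplying, 16*52 = 832 < 1872 = 3*624, so 16/624 is smaller: the intermediate fraction 35/12 is closer to x than 3/1.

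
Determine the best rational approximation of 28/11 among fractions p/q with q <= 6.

Expand x = 28/11 as a continued fraction with the Euclidean algorithm:
  28 = 2*11 + 6, so a_0 = 2.
  11 = 1*6 + 5, so a_1 = 1.
  6 = 1*5 + 1, so a_2 = 1.
  5 = 5*1 + 0, so a_3 = 5.
so x = [2; 1, 1, 5].
Convergents (p_i = a_i*p_{i-1} + p_{i-2}, q_i = a_i*q_{i-1} + q_{i-2} with p_{-2}=0, p_{-1}=1, q_{-2}=1, q_{-1}=0), until the denominator exceeds 6:
  i=0: a_0=2, p_0 = 2*1 + 0 = 2, q_0 = 2*0 + 1 = 1.
  i=1: a_1=1, p_1 = 1*2 + 1 = 3, q_1 = 1*1 + 0 = 1.
  i=2: a_2=1, p_2 = 1*3 + 2 = 5, q_2 = 1*1 + 1 = 2.
  i=3: a_3=5, p_3 = 5*5 + 3 = 28, q_3 = 5*2 + 1 = 11.
q_3 = 11 > 6, so the last convergent with denominator <= 6 is p_2/q_2 = 5/2.
The closest fraction with denominator <= 6 is either p_2/q_2 or the intermediate fraction (k*p_2 + p_1)/(k*q_2 + q_1) with the largest k >= 1 whose denominator stays <= 6; these approach x as k grows, and every other convergent or intermediate fraction in range is farther away.
Largest k: floor((6 - q_1)/q_2) = floor((6 - 1)/2) = 2.
That gives (2*5 + 3)/(2*2 + 1) = 13/5.
Compare the errors: |x - 5/2| = |28*2 - 5*11|/(11*2) = 1/22, and |x - 13/5| = |28*5 - 13*11|/(11*5) = 3/55.
Cross-multiplying, 1*55 = 55 < 66 = 3*22, so 1/22 is smaller: the convergent 5/2 is closer to x than 13/5.

5/2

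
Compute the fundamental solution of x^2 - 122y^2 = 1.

(x, y) = (243, 22)

First expand sqrt(122) as a continued fraction. With x_i = (sqrt(122) + m_i)/d_i and (m_0, d_0) = (0, 1): a_0 = floor(sqrt(122)) = 11, since 11^2 = 121 <= 122 < 144 = 12^2.
Iterate m_{i+1} = d_i*a_i - m_i, d_{i+1} = (122 - m_{i+1}^2)/d_i, a_{i+1} = floor((a_0 + m_{i+1})/d_{i+1}):
  m_1 = 1*11 - 0 = 11, d_1 = (122 - 11^2)/1 = 1/1 = 1, a_1 = floor((11 + 11)/1) = 22.
  m_2 = 1*22 - 11 = 11, d_2 = (122 - 11^2)/1 = 1/1 = 1: (m_2, d_2) = (m_1, d_1) = (11, 1), so from here the quotient a_1 repeats; the period length is 1.
So sqrt(122) = [11; (22)] with period length k = 1.
k is odd, so (p_{k-1}, q_{k-1}) only solves x^2 - 122y^2 = -1 and the fundamental solution of x^2 - 122y^2 = 1 is (p_{2k-1}, q_{2k-1}) = (p_1, q_1); compute convergents through index 1, running through the period twice.
Convergents (p_i = a_i*p_{i-1} + p_{i-2}, q_i = a_i*q_{i-1} + q_{i-2} with p_{-2}=0, p_{-1}=1, q_{-2}=1, q_{-1}=0):
  i=0: a_0=11, p_0 = 11*1 + 0 = 11, q_0 = 11*0 + 1 = 1.
  i=1: a_1=22, p_1 = 22*11 + 1 = 243, q_1 = 22*1 + 0 = 22.
Indeed p_0^2 - 122*q_0^2 = 121 - 122 = -1, not +1.
Check: 243^2 - 122*22^2 = 59049 - 59048 = 1, so (x, y) = (243, 22) solves the equation, and by the theorem it is the least positive solution.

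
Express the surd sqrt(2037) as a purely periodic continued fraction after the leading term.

Write x_i = (sqrt(2037) + m_i)/d_i with (m_0, d_0) = (0, 1). a_0 = floor(sqrt(2037)) = 45, since 45^2 = 2025 <= 2037 < 2116 = 46^2.
Iterate m_{i+1} = d_i*a_i - m_i, d_{i+1} = (2037 - m_{i+1}^2)/d_i, a_{i+1} = floor((a_0 + m_{i+1})/d_{i+1}):
  m_1 = 1*45 - 0 = 45, d_1 = (2037 - 45^2)/1 = 12/1 = 12, a_1 = floor((45 + 45)/12) = 7.
  m_2 = 12*7 - 45 = 39, d_2 = (2037 - 39^2)/12 = 516/12 = 43, a_2 = floor((45 + 39)/43) = 1.
  m_3 = 43*1 - 39 = 4, d_3 = (2037 - 4^2)/43 = 2021/43 = 47, a_3 = floor((45 + 4)/47) = 1.
  m_4 = 47*1 - 4 = 43, d_4 = (2037 - 43^2)/47 = 188/47 = 4, a_4 = floor((45 + 43)/4) = 22.
  m_5 = 4*22 - 43 = 45, d_5 = (2037 - 45^2)/4 = 12/4 = 3, a_5 = floor((45 + 45)/3) = 30.
  m_6 = 3*30 - 45 = 45, d_6 = (2037 - 45^2)/3 = 12/3 = 4, a_6 = floor((45 + 45)/4) = 22.
  m_7 = 4*22 - 45 = 43, d_7 = (2037 - 43^2)/4 = 188/4 = 47, a_7 = floor((45 + 43)/47) = 1.
  m_8 = 47*1 - 43 = 4, d_8 = (2037 - 4^2)/47 = 2021/47 = 43, a_8 = floor((45 + 4)/43) = 1.
  m_9 = 43*1 - 4 = 39, d_9 = (2037 - 39^2)/43 = 516/43 = 12, a_9 = floor((45 + 39)/12) = 7.
  m_10 = 12*7 - 39 = 45, d_10 = (2037 - 45^2)/12 = 12/12 = 1, a_10 = floor((45 + 45)/1) = 90.
  m_11 = 1*90 - 45 = 45, d_11 = (2037 - 45^2)/1 = 12/1 = 12: (m_11, d_11) = (m_1, d_1) = (45, 12), so from here the quotients repeat a_1, ..., a_10; the period length is 10.
Hence the expansion of sqrt(2037) is a_0 = 45 followed by the repeating block 7, 1, 1, 22, 30, 22, 1, 1, 7, 90 (period 10).

[45; (7, 1, 1, 22, 30, 22, 1, 1, 7, 90)]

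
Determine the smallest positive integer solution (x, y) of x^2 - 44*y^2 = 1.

(x, y) = (199, 30)

First expand sqrt(44) as a continued fraction. With x_i = (sqrt(44) + m_i)/d_i and (m_0, d_0) = (0, 1): a_0 = floor(sqrt(44)) = 6, since 6^2 = 36 <= 44 < 49 = 7^2.
Iterate m_{i+1} = d_i*a_i - m_i, d_{i+1} = (44 - m_{i+1}^2)/d_i, a_{i+1} = floor((a_0 + m_{i+1})/d_{i+1}):
  m_1 = 1*6 - 0 = 6, d_1 = (44 - 6^2)/1 = 8/1 = 8, a_1 = floor((6 + 6)/8) = 1.
  m_2 = 8*1 - 6 = 2, d_2 = (44 - 2^2)/8 = 40/8 = 5, a_2 = floor((6 + 2)/5) = 1.
  m_3 = 5*1 - 2 = 3, d_3 = (44 - 3^2)/5 = 35/5 = 7, a_3 = floor((6 + 3)/7) = 1.
  m_4 = 7*1 - 3 = 4, d_4 = (44 - 4^2)/7 = 28/7 = 4, a_4 = floor((6 + 4)/4) = 2.
  m_5 = 4*2 - 4 = 4, d_5 = (44 - 4^2)/4 = 28/4 = 7, a_5 = floor((6 + 4)/7) = 1.
  m_6 = 7*1 - 4 = 3, d_6 = (44 - 3^2)/7 = 35/7 = 5, a_6 = floor((6 + 3)/5) = 1.
  m_7 = 5*1 - 3 = 2, d_7 = (44 - 2^2)/5 = 40/5 = 8, a_7 = floor((6 + 2)/8) = 1.
  m_8 = 8*1 - 2 = 6, d_8 = (44 - 6^2)/8 = 8/8 = 1, a_8 = floor((6 + 6)/1) = 12.
  m_9 = 1*12 - 6 = 6, d_9 = (44 - 6^2)/1 = 8/1 = 8: (m_9, d_9) = (m_1, d_1) = (6, 8), so from here the quotients repeat a_1, ..., a_8; the period length is 8.
So sqrt(44) = [6; (1, 1, 1, 2, 1, 1, 1, 12)] with period length k = 8.
k is even, so the fundamental solution of x^2 - 44y^2 = 1 is (p_{k-1}, q_{k-1}) = (p_7, q_7); compute convergents through index 7.
Convergents (p_i = a_i*p_{i-1} + p_{i-2}, q_i = a_i*q_{i-1} + q_{i-2} with p_{-2}=0, p_{-1}=1, q_{-2}=1, q_{-1}=0):
  i=0: a_0=6, p_0 = 6*1 + 0 = 6, q_0 = 6*0 + 1 = 1.
  i=1: a_1=1, p_1 = 1*6 + 1 = 7, q_1 = 1*1 + 0 = 1.
  i=2: a_2=1, p_2 = 1*7 + 6 = 13, q_2 = 1*1 + 1 = 2.
  i=3: a_3=1, p_3 = 1*13 + 7 = 20, q_3 = 1*2 + 1 = 3.
  i=4: a_4=2, p_4 = 2*20 + 13 = 53, q_4 = 2*3 + 2 = 8.
  i=5: a_5=1, p_5 = 1*53 + 20 = 73, q_5 = 1*8 + 3 = 11.
  i=6: a_6=1, p_6 = 1*73 + 53 = 126, q_6 = 1*11 + 8 = 19.
  i=7: a_7=1, p_7 = 1*126 + 73 = 199, q_7 = 1*19 + 11 = 30.
Check: 199^2 - 44*30^2 = 39601 - 39600 = 1, so (x, y) = (199, 30) solves the equation, and by the theorem it is the least positive solution.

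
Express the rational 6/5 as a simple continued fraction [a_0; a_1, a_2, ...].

Run the Euclidean algorithm on 6 and 5; the successive quotients are the partial quotients a_0, a_1, ... (each step inverts the fractional part left over by the previous one):
  6 = 1*5 + 1, so a_0 = 1.
  5 = 5*1 + 0, so a_1 = 5.
The remainder reaches 0 after 2 divisions, so the expansion has 2 partial quotients, read off in order.

[1; 5]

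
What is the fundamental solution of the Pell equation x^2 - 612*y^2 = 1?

First expand sqrt(612) as a continued fraction. With x_i = (sqrt(612) + m_i)/d_i and (m_0, d_0) = (0, 1): a_0 = floor(sqrt(612)) = 24, since 24^2 = 576 <= 612 < 625 = 25^2.
Iterate m_{i+1} = d_i*a_i - m_i, d_{i+1} = (612 - m_{i+1}^2)/d_i, a_{i+1} = floor((a_0 + m_{i+1})/d_{i+1}):
  m_1 = 1*24 - 0 = 24, d_1 = (612 - 24^2)/1 = 36/1 = 36, a_1 = floor((24 + 24)/36) = 1.
  m_2 = 36*1 - 24 = 12, d_2 = (612 - 12^2)/36 = 468/36 = 13, a_2 = floor((24 + 12)/13) = 2.
  m_3 = 13*2 - 12 = 14, d_3 = (612 - 14^2)/13 = 416/13 = 32, a_3 = floor((24 + 14)/32) = 1.
  m_4 = 32*1 - 14 = 18, d_4 = (612 - 18^2)/32 = 288/32 = 9, a_4 = floor((24 + 18)/9) = 4.
  m_5 = 9*4 - 18 = 18, d_5 = (612 - 18^2)/9 = 288/9 = 32, a_5 = floor((24 + 18)/32) = 1.
  m_6 = 32*1 - 18 = 14, d_6 = (612 - 14^2)/32 = 416/32 = 13, a_6 = floor((24 + 14)/13) = 2.
  m_7 = 13*2 - 14 = 12, d_7 = (612 - 12^2)/13 = 468/13 = 36, a_7 = floor((24 + 12)/36) = 1.
  m_8 = 36*1 - 12 = 24, d_8 = (612 - 24^2)/36 = 36/36 = 1, a_8 = floor((24 + 24)/1) = 48.
  m_9 = 1*48 - 24 = 24, d_9 = (612 - 24^2)/1 = 36/1 = 36: (m_9, d_9) = (m_1, d_1) = (24, 36), so from here the quotients repeat a_1, ..., a_8; the period length is 8.
So sqrt(612) = [24; (1, 2, 1, 4, 1, 2, 1, 48)] with period length k = 8.
k is even, so the fundamental solution of x^2 - 612y^2 = 1 is (p_{k-1}, q_{k-1}) = (p_7, q_7); compute convergents through index 7.
Convergents (p_i = a_i*p_{i-1} + p_{i-2}, q_i = a_i*q_{i-1} + q_{i-2} with p_{-2}=0, p_{-1}=1, q_{-2}=1, q_{-1}=0):
  i=0: a_0=24, p_0 = 24*1 + 0 = 24, q_0 = 24*0 + 1 = 1.
  i=1: a_1=1, p_1 = 1*24 + 1 = 25, q_1 = 1*1 + 0 = 1.
  i=2: a_2=2, p_2 = 2*25 + 24 = 74, q_2 = 2*1 + 1 = 3.
  i=3: a_3=1, p_3 = 1*74 + 25 = 99, q_3 = 1*3 + 1 = 4.
  i=4: a_4=4, p_4 = 4*99 + 74 = 470, q_4 = 4*4 + 3 = 19.
  i=5: a_5=1, p_5 = 1*470 + 99 = 569, q_5 = 1*19 + 4 = 23.
  i=6: a_6=2, p_6 = 2*569 + 470 = 1608, q_6 = 2*23 + 19 = 65.
  i=7: a_7=1, p_7 = 1*1608 + 569 = 2177, q_7 = 1*65 + 23 = 88.
Check: 2177^2 - 612*88^2 = 4739329 - 4739328 = 1, so (x, y) = (2177, 88) solves the equation, and by the theorem it is the least positive solution.

(x, y) = (2177, 88)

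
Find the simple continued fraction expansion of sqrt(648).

[25; (2, 5, 6, 5, 2, 50)]

Write x_i = (sqrt(648) + m_i)/d_i with (m_0, d_0) = (0, 1). a_0 = floor(sqrt(648)) = 25, since 25^2 = 625 <= 648 < 676 = 26^2.
Iterate m_{i+1} = d_i*a_i - m_i, d_{i+1} = (648 - m_{i+1}^2)/d_i, a_{i+1} = floor((a_0 + m_{i+1})/d_{i+1}):
  m_1 = 1*25 - 0 = 25, d_1 = (648 - 25^2)/1 = 23/1 = 23, a_1 = floor((25 + 25)/23) = 2.
  m_2 = 23*2 - 25 = 21, d_2 = (648 - 21^2)/23 = 207/23 = 9, a_2 = floor((25 + 21)/9) = 5.
  m_3 = 9*5 - 21 = 24, d_3 = (648 - 24^2)/9 = 72/9 = 8, a_3 = floor((25 + 24)/8) = 6.
  m_4 = 8*6 - 24 = 24, d_4 = (648 - 24^2)/8 = 72/8 = 9, a_4 = floor((25 + 24)/9) = 5.
  m_5 = 9*5 - 24 = 21, d_5 = (648 - 21^2)/9 = 207/9 = 23, a_5 = floor((25 + 21)/23) = 2.
  m_6 = 23*2 - 21 = 25, d_6 = (648 - 25^2)/23 = 23/23 = 1, a_6 = floor((25 + 25)/1) = 50.
  m_7 = 1*50 - 25 = 25, d_7 = (648 - 25^2)/1 = 23/1 = 23: (m_7, d_7) = (m_1, d_1) = (25, 23), so from here the quotients repeat a_1, ..., a_6; the period length is 6.
Hence the expansion of sqrt(648) is a_0 = 25 followed by the repeating block 2, 5, 6, 5, 2, 50 (period 6).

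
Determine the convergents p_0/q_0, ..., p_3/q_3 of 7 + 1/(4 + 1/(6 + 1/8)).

7/1, 29/4, 181/25, 1477/204

Using the convergent recurrence p_i = a_i*p_{i-1} + p_{i-2}, q_i = a_i*q_{i-1} + q_{i-2} with p_{-2}=0, p_{-1}=1, q_{-2}=1, q_{-1}=0:
  i=0: a_0=7, p_0 = 7*1 + 0 = 7, q_0 = 7*0 + 1 = 1.
  i=1: a_1=4, p_1 = 4*7 + 1 = 29, q_1 = 4*1 + 0 = 4.
  i=2: a_2=6, p_2 = 6*29 + 7 = 181, q_2 = 6*4 + 1 = 25.
  i=3: a_3=8, p_3 = 8*181 + 29 = 1477, q_3 = 8*25 + 4 = 204.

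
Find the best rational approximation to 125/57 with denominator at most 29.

Expand x = 125/57 as a continued fraction with the Euclidean algorithm:
  125 = 2*57 + 11, so a_0 = 2.
  57 = 5*11 + 2, so a_1 = 5.
  11 = 5*2 + 1, so a_2 = 5.
  2 = 2*1 + 0, so a_3 = 2.
so x = [2; 5, 5, 2].
Convergents (p_i = a_i*p_{i-1} + p_{i-2}, q_i = a_i*q_{i-1} + q_{i-2} with p_{-2}=0, p_{-1}=1, q_{-2}=1, q_{-1}=0), until the denominator exceeds 29:
  i=0: a_0=2, p_0 = 2*1 + 0 = 2, q_0 = 2*0 + 1 = 1.
  i=1: a_1=5, p_1 = 5*2 + 1 = 11, q_1 = 5*1 + 0 = 5.
  i=2: a_2=5, p_2 = 5*11 + 2 = 57, q_2 = 5*5 + 1 = 26.
  i=3: a_3=2, p_3 = 2*57 + 11 = 125, q_3 = 2*26 + 5 = 57.
q_3 = 57 > 29, so the last convergent with denominator <= 29 is p_2/q_2 = 57/26.
The closest fraction with denominator <= 29 is either p_2/q_2 or the intermediate fraction (k*p_2 + p_1)/(k*q_2 + q_1) with the largest k >= 1 whose denominator stays <= 29; these approach x as k grows, and every other convergent or intermediate fraction in range is farther away.
Largest k: floor((29 - q_1)/q_2) = floor((29 - 5)/26) = 0.
Since k = 0, no intermediate fraction beyond p_2/q_2 has denominator <= 29, so the convergent 57/26 is the closest (its error is |125*26 - 57*57|/(57*26) = 1/1482).

57/26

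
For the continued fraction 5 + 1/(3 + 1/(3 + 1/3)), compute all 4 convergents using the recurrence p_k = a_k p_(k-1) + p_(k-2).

Using the convergent recurrence p_i = a_i*p_{i-1} + p_{i-2}, q_i = a_i*q_{i-1} + q_{i-2} with p_{-2}=0, p_{-1}=1, q_{-2}=1, q_{-1}=0:
  i=0: a_0=5, p_0 = 5*1 + 0 = 5, q_0 = 5*0 + 1 = 1.
  i=1: a_1=3, p_1 = 3*5 + 1 = 16, q_1 = 3*1 + 0 = 3.
  i=2: a_2=3, p_2 = 3*16 + 5 = 53, q_2 = 3*3 + 1 = 10.
  i=3: a_3=3, p_3 = 3*53 + 16 = 175, q_3 = 3*10 + 3 = 33.

5/1, 16/3, 53/10, 175/33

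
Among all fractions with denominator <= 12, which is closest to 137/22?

56/9

Expand x = 137/22 as a continued fraction with the Euclidean algorithm:
  137 = 6*22 + 5, so a_0 = 6.
  22 = 4*5 + 2, so a_1 = 4.
  5 = 2*2 + 1, so a_2 = 2.
  2 = 2*1 + 0, so a_3 = 2.
so x = [6; 4, 2, 2].
Convergents (p_i = a_i*p_{i-1} + p_{i-2}, q_i = a_i*q_{i-1} + q_{i-2} with p_{-2}=0, p_{-1}=1, q_{-2}=1, q_{-1}=0), until the denominator exceeds 12:
  i=0: a_0=6, p_0 = 6*1 + 0 = 6, q_0 = 6*0 + 1 = 1.
  i=1: a_1=4, p_1 = 4*6 + 1 = 25, q_1 = 4*1 + 0 = 4.
  i=2: a_2=2, p_2 = 2*25 + 6 = 56, q_2 = 2*4 + 1 = 9.
  i=3: a_3=2, p_3 = 2*56 + 25 = 137, q_3 = 2*9 + 4 = 22.
q_3 = 22 > 12, so the last convergent with denominator <= 12 is p_2/q_2 = 56/9.
The closest fraction with denominator <= 12 is either p_2/q_2 or the intermediate fraction (k*p_2 + p_1)/(k*q_2 + q_1) with the largest k >= 1 whose denominator stays <= 12; these approach x as k grows, and every other convergent or intermediate fraction in range is farther away.
Largest k: floor((12 - q_1)/q_2) = floor((12 - 4)/9) = 0.
Since k = 0, no intermediate fraction beyond p_2/q_2 has denominator <= 12, so the convergent 56/9 is the closest (its error is |137*9 - 56*22|/(22*9) = 1/198).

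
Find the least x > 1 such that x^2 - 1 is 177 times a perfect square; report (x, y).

First expand sqrt(177) as a continued fraction. With x_i = (sqrt(177) + m_i)/d_i and (m_0, d_0) = (0, 1): a_0 = floor(sqrt(177)) = 13, since 13^2 = 169 <= 177 < 196 = 14^2.
Iterate m_{i+1} = d_i*a_i - m_i, d_{i+1} = (177 - m_{i+1}^2)/d_i, a_{i+1} = floor((a_0 + m_{i+1})/d_{i+1}):
  m_1 = 1*13 - 0 = 13, d_1 = (177 - 13^2)/1 = 8/1 = 8, a_1 = floor((13 + 13)/8) = 3.
  m_2 = 8*3 - 13 = 11, d_2 = (177 - 11^2)/8 = 56/8 = 7, a_2 = floor((13 + 11)/7) = 3.
  m_3 = 7*3 - 11 = 10, d_3 = (177 - 10^2)/7 = 77/7 = 11, a_3 = floor((13 + 10)/11) = 2.
  m_4 = 11*2 - 10 = 12, d_4 = (177 - 12^2)/11 = 33/11 = 3, a_4 = floor((13 + 12)/3) = 8.
  m_5 = 3*8 - 12 = 12, d_5 = (177 - 12^2)/3 = 33/3 = 11, a_5 = floor((13 + 12)/11) = 2.
  m_6 = 11*2 - 12 = 10, d_6 = (177 - 10^2)/11 = 77/11 = 7, a_6 = floor((13 + 10)/7) = 3.
  m_7 = 7*3 - 10 = 11, d_7 = (177 - 11^2)/7 = 56/7 = 8, a_7 = floor((13 + 11)/8) = 3.
  m_8 = 8*3 - 11 = 13, d_8 = (177 - 13^2)/8 = 8/8 = 1, a_8 = floor((13 + 13)/1) = 26.
  m_9 = 1*26 - 13 = 13, d_9 = (177 - 13^2)/1 = 8/1 = 8: (m_9, d_9) = (m_1, d_1) = (13, 8), so from here the quotients repeat a_1, ..., a_8; the period length is 8.
So sqrt(177) = [13; (3, 3, 2, 8, 2, 3, 3, 26)] with period length k = 8.
k is even, so the fundamental solution of x^2 - 177y^2 = 1 is (p_{k-1}, q_{k-1}) = (p_7, q_7); compute convergents through index 7.
Convergents (p_i = a_i*p_{i-1} + p_{i-2}, q_i = a_i*q_{i-1} + q_{i-2} with p_{-2}=0, p_{-1}=1, q_{-2}=1, q_{-1}=0):
  i=0: a_0=13, p_0 = 13*1 + 0 = 13, q_0 = 13*0 + 1 = 1.
  i=1: a_1=3, p_1 = 3*13 + 1 = 40, q_1 = 3*1 + 0 = 3.
  i=2: a_2=3, p_2 = 3*40 + 13 = 133, q_2 = 3*3 + 1 = 10.
  i=3: a_3=2, p_3 = 2*133 + 40 = 306, q_3 = 2*10 + 3 = 23.
  i=4: a_4=8, p_4 = 8*306 + 133 = 2581, q_4 = 8*23 + 10 = 194.
  i=5: a_5=2, p_5 = 2*2581 + 306 = 5468, q_5 = 2*194 + 23 = 411.
  i=6: a_6=3, p_6 = 3*5468 + 2581 = 18985, q_6 = 3*411 + 194 = 1427.
  i=7: a_7=3, p_7 = 3*18985 + 5468 = 62423, q_7 = 3*1427 + 411 = 4692.
Check: 62423^2 - 177*4692^2 = 3896630929 - 3896630928 = 1, so (x, y) = (62423, 4692) solves the equation, and by the theorem it is the least positive solution.

(x, y) = (62423, 4692)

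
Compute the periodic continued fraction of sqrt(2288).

Write x_i = (sqrt(2288) + m_i)/d_i with (m_0, d_0) = (0, 1). a_0 = floor(sqrt(2288)) = 47, since 47^2 = 2209 <= 2288 < 2304 = 48^2.
Iterate m_{i+1} = d_i*a_i - m_i, d_{i+1} = (2288 - m_{i+1}^2)/d_i, a_{i+1} = floor((a_0 + m_{i+1})/d_{i+1}):
  m_1 = 1*47 - 0 = 47, d_1 = (2288 - 47^2)/1 = 79/1 = 79, a_1 = floor((47 + 47)/79) = 1.
  m_2 = 79*1 - 47 = 32, d_2 = (2288 - 32^2)/79 = 1264/79 = 16, a_2 = floor((47 + 32)/16) = 4.
  m_3 = 16*4 - 32 = 32, d_3 = (2288 - 32^2)/16 = 1264/16 = 79, a_3 = floor((47 + 32)/79) = 1.
  m_4 = 79*1 - 32 = 47, d_4 = (2288 - 47^2)/79 = 79/79 = 1, a_4 = floor((47 + 47)/1) = 94.
  m_5 = 1*94 - 47 = 47, d_5 = (2288 - 47^2)/1 = 79/1 = 79: (m_5, d_5) = (m_1, d_1) = (47, 79), so from here the quotients repeat a_1, ..., a_4; the period length is 4.
Hence the expansion of sqrt(2288) is a_0 = 47 followed by the repeating block 1, 4, 1, 94 (period 4).

[47; (1, 4, 1, 94)]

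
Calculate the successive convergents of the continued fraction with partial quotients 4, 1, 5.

Using the convergent recurrence p_i = a_i*p_{i-1} + p_{i-2}, q_i = a_i*q_{i-1} + q_{i-2} with p_{-2}=0, p_{-1}=1, q_{-2}=1, q_{-1}=0:
  i=0: a_0=4, p_0 = 4*1 + 0 = 4, q_0 = 4*0 + 1 = 1.
  i=1: a_1=1, p_1 = 1*4 + 1 = 5, q_1 = 1*1 + 0 = 1.
  i=2: a_2=5, p_2 = 5*5 + 4 = 29, q_2 = 5*1 + 1 = 6.

4/1, 5/1, 29/6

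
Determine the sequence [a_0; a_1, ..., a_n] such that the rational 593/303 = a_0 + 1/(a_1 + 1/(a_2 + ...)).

[1; 1, 22, 3, 4]

Run the Euclidean algorithm on 593 and 303; the successive quotients are the partial quotients a_0, a_1, ... (each step inverts the fractional part left over by the previous one):
  593 = 1*303 + 290, so a_0 = 1.
  303 = 1*290 + 13, so a_1 = 1.
  290 = 22*13 + 4, so a_2 = 22.
  13 = 3*4 + 1, so a_3 = 3.
  4 = 4*1 + 0, so a_4 = 4.
The remainder reaches 0 after 5 divisions, so the expansion has 5 partial quotients, read off in order.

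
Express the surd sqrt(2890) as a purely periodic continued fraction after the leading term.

[53; (1, 3, 6, 1, 11, 11, 1, 6, 3, 1, 106)]

Write x_i = (sqrt(2890) + m_i)/d_i with (m_0, d_0) = (0, 1). a_0 = floor(sqrt(2890)) = 53, since 53^2 = 2809 <= 2890 < 2916 = 54^2.
Iterate m_{i+1} = d_i*a_i - m_i, d_{i+1} = (2890 - m_{i+1}^2)/d_i, a_{i+1} = floor((a_0 + m_{i+1})/d_{i+1}):
  m_1 = 1*53 - 0 = 53, d_1 = (2890 - 53^2)/1 = 81/1 = 81, a_1 = floor((53 + 53)/81) = 1.
  m_2 = 81*1 - 53 = 28, d_2 = (2890 - 28^2)/81 = 2106/81 = 26, a_2 = floor((53 + 28)/26) = 3.
  m_3 = 26*3 - 28 = 50, d_3 = (2890 - 50^2)/26 = 390/26 = 15, a_3 = floor((53 + 50)/15) = 6.
  m_4 = 15*6 - 50 = 40, d_4 = (2890 - 40^2)/15 = 1290/15 = 86, a_4 = floor((53 + 40)/86) = 1.
  m_5 = 86*1 - 40 = 46, d_5 = (2890 - 46^2)/86 = 774/86 = 9, a_5 = floor((53 + 46)/9) = 11.
  m_6 = 9*11 - 46 = 53, d_6 = (2890 - 53^2)/9 = 81/9 = 9, a_6 = floor((53 + 53)/9) = 11.
  m_7 = 9*11 - 53 = 46, d_7 = (2890 - 46^2)/9 = 774/9 = 86, a_7 = floor((53 + 46)/86) = 1.
  m_8 = 86*1 - 46 = 40, d_8 = (2890 - 40^2)/86 = 1290/86 = 15, a_8 = floor((53 + 40)/15) = 6.
  m_9 = 15*6 - 40 = 50, d_9 = (2890 - 50^2)/15 = 390/15 = 26, a_9 = floor((53 + 50)/26) = 3.
  m_10 = 26*3 - 50 = 28, d_10 = (2890 - 28^2)/26 = 2106/26 = 81, a_10 = floor((53 + 28)/81) = 1.
  m_11 = 81*1 - 28 = 53, d_11 = (2890 - 53^2)/81 = 81/81 = 1, a_11 = floor((53 + 53)/1) = 106.
  m_12 = 1*106 - 53 = 53, d_12 = (2890 - 53^2)/1 = 81/1 = 81: (m_12, d_12) = (m_1, d_1) = (53, 81), so from here the quotients repeat a_1, ..., a_11; the period length is 11.
Hence the expansion of sqrt(2890) is a_0 = 53 followed by the repeating block 1, 3, 6, 1, 11, 11, 1, 6, 3, 1, 106 (period 11).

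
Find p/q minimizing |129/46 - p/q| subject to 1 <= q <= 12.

14/5

Expand x = 129/46 as a continued fraction with the Euclidean algorithm:
  129 = 2*46 + 37, so a_0 = 2.
  46 = 1*37 + 9, so a_1 = 1.
  37 = 4*9 + 1, so a_2 = 4.
  9 = 9*1 + 0, so a_3 = 9.
so x = [2; 1, 4, 9].
Convergents (p_i = a_i*p_{i-1} + p_{i-2}, q_i = a_i*q_{i-1} + q_{i-2} with p_{-2}=0, p_{-1}=1, q_{-2}=1, q_{-1}=0), until the denominator exceeds 12:
  i=0: a_0=2, p_0 = 2*1 + 0 = 2, q_0 = 2*0 + 1 = 1.
  i=1: a_1=1, p_1 = 1*2 + 1 = 3, q_1 = 1*1 + 0 = 1.
  i=2: a_2=4, p_2 = 4*3 + 2 = 14, q_2 = 4*1 + 1 = 5.
  i=3: a_3=9, p_3 = 9*14 + 3 = 129, q_3 = 9*5 + 1 = 46.
q_3 = 46 > 12, so the last convergent with denominator <= 12 is p_2/q_2 = 14/5.
The closest fraction with denominator <= 12 is either p_2/q_2 or the intermediate fraction (k*p_2 + p_1)/(k*q_2 + q_1) with the largest k >= 1 whose denominator stays <= 12; these approach x as k grows, and every other convergent or intermediate fraction in range is farther away.
Largest k: floor((12 - q_1)/q_2) = floor((12 - 1)/5) = 2.
That gives (2*14 + 3)/(2*5 + 1) = 31/11.
Compare the errors: |x - 14/5| = |129*5 - 14*46|/(46*5) = 1/230, and |x - 31/11| = |129*11 - 31*46|/(46*11) = 7/506.
Cross-multiplying, 1*506 = 506 < 1610 = 7*230, so 1/230 is smaller: the convergent 14/5 is closer to x than 31/11.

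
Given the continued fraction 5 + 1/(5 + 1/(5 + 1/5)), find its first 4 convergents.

5/1, 26/5, 135/26, 701/135

Using the convergent recurrence p_i = a_i*p_{i-1} + p_{i-2}, q_i = a_i*q_{i-1} + q_{i-2} with p_{-2}=0, p_{-1}=1, q_{-2}=1, q_{-1}=0:
  i=0: a_0=5, p_0 = 5*1 + 0 = 5, q_0 = 5*0 + 1 = 1.
  i=1: a_1=5, p_1 = 5*5 + 1 = 26, q_1 = 5*1 + 0 = 5.
  i=2: a_2=5, p_2 = 5*26 + 5 = 135, q_2 = 5*5 + 1 = 26.
  i=3: a_3=5, p_3 = 5*135 + 26 = 701, q_3 = 5*26 + 5 = 135.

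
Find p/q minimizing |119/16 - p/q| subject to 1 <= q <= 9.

67/9

Expand x = 119/16 as a continued fraction with the Euclidean algorithm:
  119 = 7*16 + 7, so a_0 = 7.
  16 = 2*7 + 2, so a_1 = 2.
  7 = 3*2 + 1, so a_2 = 3.
  2 = 2*1 + 0, so a_3 = 2.
so x = [7; 2, 3, 2].
Convergents (p_i = a_i*p_{i-1} + p_{i-2}, q_i = a_i*q_{i-1} + q_{i-2} with p_{-2}=0, p_{-1}=1, q_{-2}=1, q_{-1}=0), until the denominator exceeds 9:
  i=0: a_0=7, p_0 = 7*1 + 0 = 7, q_0 = 7*0 + 1 = 1.
  i=1: a_1=2, p_1 = 2*7 + 1 = 15, q_1 = 2*1 + 0 = 2.
  i=2: a_2=3, p_2 = 3*15 + 7 = 52, q_2 = 3*2 + 1 = 7.
  i=3: a_3=2, p_3 = 2*52 + 15 = 119, q_3 = 2*7 + 2 = 16.
q_3 = 16 > 9, so the last convergent with denominator <= 9 is p_2/q_2 = 52/7.
The closest fraction with denominator <= 9 is either p_2/q_2 or the intermediate fraction (k*p_2 + p_1)/(k*q_2 + q_1) with the largest k >= 1 whose denominator stays <= 9; these approach x as k grows, and every other convergent or intermediate fraction in range is farther away.
Largest k: floor((9 - q_1)/q_2) = floor((9 - 2)/7) = 1.
That gives (1*52 + 15)/(1*7 + 2) = 67/9.
Compare the errors: |x - 52/7| = |119*7 - 52*16|/(16*7) = 1/112, and |x - 67/9| = |119*9 - 67*16|/(16*9) = 1/144.
Cross-multiplying, 1*112 = 112 < 144 = 1*144, so 1/144 is smaller: the intermediate fraction 67/9 is closer to x than 52/7.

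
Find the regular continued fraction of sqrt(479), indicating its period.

[21; (1, 7, 1, 3, 2, 21, 2, 3, 1, 7, 1, 42)]

Write x_i = (sqrt(479) + m_i)/d_i with (m_0, d_0) = (0, 1). a_0 = floor(sqrt(479)) = 21, since 21^2 = 441 <= 479 < 484 = 22^2.
Iterate m_{i+1} = d_i*a_i - m_i, d_{i+1} = (479 - m_{i+1}^2)/d_i, a_{i+1} = floor((a_0 + m_{i+1})/d_{i+1}):
  m_1 = 1*21 - 0 = 21, d_1 = (479 - 21^2)/1 = 38/1 = 38, a_1 = floor((21 + 21)/38) = 1.
  m_2 = 38*1 - 21 = 17, d_2 = (479 - 17^2)/38 = 190/38 = 5, a_2 = floor((21 + 17)/5) = 7.
  m_3 = 5*7 - 17 = 18, d_3 = (479 - 18^2)/5 = 155/5 = 31, a_3 = floor((21 + 18)/31) = 1.
  m_4 = 31*1 - 18 = 13, d_4 = (479 - 13^2)/31 = 310/31 = 10, a_4 = floor((21 + 13)/10) = 3.
  m_5 = 10*3 - 13 = 17, d_5 = (479 - 17^2)/10 = 190/10 = 19, a_5 = floor((21 + 17)/19) = 2.
  m_6 = 19*2 - 17 = 21, d_6 = (479 - 21^2)/19 = 38/19 = 2, a_6 = floor((21 + 21)/2) = 21.
  m_7 = 2*21 - 21 = 21, d_7 = (479 - 21^2)/2 = 38/2 = 19, a_7 = floor((21 + 21)/19) = 2.
  m_8 = 19*2 - 21 = 17, d_8 = (479 - 17^2)/19 = 190/19 = 10, a_8 = floor((21 + 17)/10) = 3.
  m_9 = 10*3 - 17 = 13, d_9 = (479 - 13^2)/10 = 310/10 = 31, a_9 = floor((21 + 13)/31) = 1.
  m_10 = 31*1 - 13 = 18, d_10 = (479 - 18^2)/31 = 155/31 = 5, a_10 = floor((21 + 18)/5) = 7.
  m_11 = 5*7 - 18 = 17, d_11 = (479 - 17^2)/5 = 190/5 = 38, a_11 = floor((21 + 17)/38) = 1.
  m_12 = 38*1 - 17 = 21, d_12 = (479 - 21^2)/38 = 38/38 = 1, a_12 = floor((21 + 21)/1) = 42.
  m_13 = 1*42 - 21 = 21, d_13 = (479 - 21^2)/1 = 38/1 = 38: (m_13, d_13) = (m_1, d_1) = (21, 38), so from here the quotients repeat a_1, ..., a_12; the period length is 12.
Hence the expansion of sqrt(479) is a_0 = 21 followed by the repeating block 1, 7, 1, 3, 2, 21, 2, 3, 1, 7, 1, 42 (period 12).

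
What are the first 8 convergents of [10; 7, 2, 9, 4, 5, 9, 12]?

Using the convergent recurrence p_i = a_i*p_{i-1} + p_{i-2}, q_i = a_i*q_{i-1} + q_{i-2} with p_{-2}=0, p_{-1}=1, q_{-2}=1, q_{-1}=0:
  i=0: a_0=10, p_0 = 10*1 + 0 = 10, q_0 = 10*0 + 1 = 1.
  i=1: a_1=7, p_1 = 7*10 + 1 = 71, q_1 = 7*1 + 0 = 7.
  i=2: a_2=2, p_2 = 2*71 + 10 = 152, q_2 = 2*7 + 1 = 15.
  i=3: a_3=9, p_3 = 9*152 + 71 = 1439, q_3 = 9*15 + 7 = 142.
  i=4: a_4=4, p_4 = 4*1439 + 152 = 5908, q_4 = 4*142 + 15 = 583.
  i=5: a_5=5, p_5 = 5*5908 + 1439 = 30979, q_5 = 5*583 + 142 = 3057.
  i=6: a_6=9, p_6 = 9*30979 + 5908 = 284719, q_6 = 9*3057 + 583 = 28096.
  i=7: a_7=12, p_7 = 12*284719 + 30979 = 3447607, q_7 = 12*28096 + 3057 = 340209.

10/1, 71/7, 152/15, 1439/142, 5908/583, 30979/3057, 284719/28096, 3447607/340209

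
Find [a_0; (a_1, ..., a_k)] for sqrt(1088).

Write x_i = (sqrt(1088) + m_i)/d_i with (m_0, d_0) = (0, 1). a_0 = floor(sqrt(1088)) = 32, since 32^2 = 1024 <= 1088 < 1089 = 33^2.
Iterate m_{i+1} = d_i*a_i - m_i, d_{i+1} = (1088 - m_{i+1}^2)/d_i, a_{i+1} = floor((a_0 + m_{i+1})/d_{i+1}):
  m_1 = 1*32 - 0 = 32, d_1 = (1088 - 32^2)/1 = 64/1 = 64, a_1 = floor((32 + 32)/64) = 1.
  m_2 = 64*1 - 32 = 32, d_2 = (1088 - 32^2)/64 = 64/64 = 1, a_2 = floor((32 + 32)/1) = 64.
  m_3 = 1*64 - 32 = 32, d_3 = (1088 - 32^2)/1 = 64/1 = 64: (m_3, d_3) = (m_1, d_1) = (32, 64), so from here the quotients repeat a_1, a_2; the period length is 2.
Hence the expansion of sqrt(1088) is a_0 = 32 followed by the repeating block 1, 64 (period 2).

[32; (1, 64)]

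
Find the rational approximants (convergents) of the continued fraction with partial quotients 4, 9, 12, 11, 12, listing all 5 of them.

4/1, 37/9, 448/109, 4965/1208, 60028/14605

Using the convergent recurrence p_i = a_i*p_{i-1} + p_{i-2}, q_i = a_i*q_{i-1} + q_{i-2} with p_{-2}=0, p_{-1}=1, q_{-2}=1, q_{-1}=0:
  i=0: a_0=4, p_0 = 4*1 + 0 = 4, q_0 = 4*0 + 1 = 1.
  i=1: a_1=9, p_1 = 9*4 + 1 = 37, q_1 = 9*1 + 0 = 9.
  i=2: a_2=12, p_2 = 12*37 + 4 = 448, q_2 = 12*9 + 1 = 109.
  i=3: a_3=11, p_3 = 11*448 + 37 = 4965, q_3 = 11*109 + 9 = 1208.
  i=4: a_4=12, p_4 = 12*4965 + 448 = 60028, q_4 = 12*1208 + 109 = 14605.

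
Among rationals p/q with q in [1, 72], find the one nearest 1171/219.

262/49

Expand x = 1171/219 as a continued fraction with the Euclidean algorithm:
  1171 = 5*219 + 76, so a_0 = 5.
  219 = 2*76 + 67, so a_1 = 2.
  76 = 1*67 + 9, so a_2 = 1.
  67 = 7*9 + 4, so a_3 = 7.
  9 = 2*4 + 1, so a_4 = 2.
  4 = 4*1 + 0, so a_5 = 4.
so x = [5; 2, 1, 7, 2, 4].
Convergents (p_i = a_i*p_{i-1} + p_{i-2}, q_i = a_i*q_{i-1} + q_{i-2} with p_{-2}=0, p_{-1}=1, q_{-2}=1, q_{-1}=0), until the denominator exceeds 72:
  i=0: a_0=5, p_0 = 5*1 + 0 = 5, q_0 = 5*0 + 1 = 1.
  i=1: a_1=2, p_1 = 2*5 + 1 = 11, q_1 = 2*1 + 0 = 2.
  i=2: a_2=1, p_2 = 1*11 + 5 = 16, q_2 = 1*2 + 1 = 3.
  i=3: a_3=7, p_3 = 7*16 + 11 = 123, q_3 = 7*3 + 2 = 23.
  i=4: a_4=2, p_4 = 2*123 + 16 = 262, q_4 = 2*23 + 3 = 49.
  i=5: a_5=4, p_5 = 4*262 + 123 = 1171, q_5 = 4*49 + 23 = 219.
q_5 = 219 > 72, so the last convergent with denominator <= 72 is p_4/q_4 = 262/49.
The closest fraction with denominator <= 72 is either p_4/q_4 or the intermediate fraction (k*p_4 + p_3)/(k*q_4 + q_3) with the largest k >= 1 whose denominator stays <= 72; these approach x as k grows, and every other convergent or intermediate fraction in range is farther away.
Largest k: floor((72 - q_3)/q_4) = floor((72 - 23)/49) = 1.
That gives (1*262 + 123)/(1*49 + 23) = 385/72.
Compare the errors: |x - 262/49| = |1171*49 - 262*219|/(219*49) = 1/10731, and |x - 385/72| = |1171*72 - 385*219|/(219*72) = 3/15768.
Cross-multiplying, 1*15768 = 15768 < 32193 = 3*10731, so 1/10731 is smaller: the convergent 262/49 is closer to x than 385/72.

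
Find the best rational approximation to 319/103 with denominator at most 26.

Expand x = 319/103 as a continued fraction with the Euclidean algorithm:
  319 = 3*103 + 10, so a_0 = 3.
  103 = 10*10 + 3, so a_1 = 10.
  10 = 3*3 + 1, so a_2 = 3.
  3 = 3*1 + 0, so a_3 = 3.
so x = [3; 10, 3, 3].
Convergents (p_i = a_i*p_{i-1} + p_{i-2}, q_i = a_i*q_{i-1} + q_{i-2} with p_{-2}=0, p_{-1}=1, q_{-2}=1, q_{-1}=0), until the denominator exceeds 26:
  i=0: a_0=3, p_0 = 3*1 + 0 = 3, q_0 = 3*0 + 1 = 1.
  i=1: a_1=10, p_1 = 10*3 + 1 = 31, q_1 = 10*1 + 0 = 10.
  i=2: a_2=3, p_2 = 3*31 + 3 = 96, q_2 = 3*10 + 1 = 31.
q_2 = 31 > 26, so the last convergent with denominator <= 26 is p_1/q_1 = 31/10.
The closest fraction with denominator <= 26 is either p_1/q_1 or the intermediate fraction (k*p_1 + p_0)/(k*q_1 + q_0) with the largest k >= 1 whose denominator stays <= 26; these approach x as k grows, and every other convergent or intermediate fraction in range is farther away.
Largest k: floor((26 - q_0)/q_1) = floor((26 - 1)/10) = 2.
That gives (2*31 + 3)/(2*10 + 1) = 65/21.
Compare the errors: |x - 31/10| = |319*10 - 31*103|/(103*10) = 3/1030, and |x - 65/21| = |319*21 - 65*103|/(103*21) = 4/2163.
Cross-multiplying, 4*1030 = 4120 < 6489 = 3*2163, so 4/2163 is smaller: the intermediate fraction 65/21 is closer to x than 31/10.

65/21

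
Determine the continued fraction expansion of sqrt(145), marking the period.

[12; (24)]

Write x_i = (sqrt(145) + m_i)/d_i with (m_0, d_0) = (0, 1). a_0 = floor(sqrt(145)) = 12, since 12^2 = 144 <= 145 < 169 = 13^2.
Iterate m_{i+1} = d_i*a_i - m_i, d_{i+1} = (145 - m_{i+1}^2)/d_i, a_{i+1} = floor((a_0 + m_{i+1})/d_{i+1}):
  m_1 = 1*12 - 0 = 12, d_1 = (145 - 12^2)/1 = 1/1 = 1, a_1 = floor((12 + 12)/1) = 24.
  m_2 = 1*24 - 12 = 12, d_2 = (145 - 12^2)/1 = 1/1 = 1: (m_2, d_2) = (m_1, d_1) = (12, 1), so from here the quotient a_1 repeats; the period length is 1.
Hence the expansion of sqrt(145) is a_0 = 12 followed by the repeating block 24 (period 1).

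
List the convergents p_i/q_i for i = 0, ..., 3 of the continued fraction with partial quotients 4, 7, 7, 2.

Using the convergent recurrence p_i = a_i*p_{i-1} + p_{i-2}, q_i = a_i*q_{i-1} + q_{i-2} with p_{-2}=0, p_{-1}=1, q_{-2}=1, q_{-1}=0:
  i=0: a_0=4, p_0 = 4*1 + 0 = 4, q_0 = 4*0 + 1 = 1.
  i=1: a_1=7, p_1 = 7*4 + 1 = 29, q_1 = 7*1 + 0 = 7.
  i=2: a_2=7, p_2 = 7*29 + 4 = 207, q_2 = 7*7 + 1 = 50.
  i=3: a_3=2, p_3 = 2*207 + 29 = 443, q_3 = 2*50 + 7 = 107.

4/1, 29/7, 207/50, 443/107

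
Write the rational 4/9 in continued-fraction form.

[0; 2, 4]

Run the Euclidean algorithm on 4 and 9; the successive quotients are the partial quotients a_0, a_1, ... (each step inverts the fractional part left over by the previous one):
  4 = 0*9 + 4, so a_0 = 0.
  9 = 2*4 + 1, so a_1 = 2.
  4 = 4*1 + 0, so a_2 = 4.
The remainder reaches 0 after 3 divisions, so the expansion has 3 partial quotients, read off in order.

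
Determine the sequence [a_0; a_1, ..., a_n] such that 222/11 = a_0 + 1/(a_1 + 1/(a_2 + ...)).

[20; 5, 2]

Run the Euclidean algorithm on 222 and 11; the successive quotients are the partial quotients a_0, a_1, ... (each step inverts the fractional part left over by the previous one):
  222 = 20*11 + 2, so a_0 = 20.
  11 = 5*2 + 1, so a_1 = 5.
  2 = 2*1 + 0, so a_2 = 2.
The remainder reaches 0 after 3 divisions, so the expansion has 3 partial quotients, read off in order.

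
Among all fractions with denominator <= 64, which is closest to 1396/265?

Expand x = 1396/265 as a continued fraction with the Euclidean algorithm:
  1396 = 5*265 + 71, so a_0 = 5.
  265 = 3*71 + 52, so a_1 = 3.
  71 = 1*52 + 19, so a_2 = 1.
  52 = 2*19 + 14, so a_3 = 2.
  19 = 1*14 + 5, so a_4 = 1.
  14 = 2*5 + 4, so a_5 = 2.
  5 = 1*4 + 1, so a_6 = 1.
  4 = 4*1 + 0, so a_7 = 4.
so x = [5; 3, 1, 2, 1, 2, 1, 4].
Convergents (p_i = a_i*p_{i-1} + p_{i-2}, q_i = a_i*q_{i-1} + q_{i-2} with p_{-2}=0, p_{-1}=1, q_{-2}=1, q_{-1}=0), until the denominator exceeds 64:
  i=0: a_0=5, p_0 = 5*1 + 0 = 5, q_0 = 5*0 + 1 = 1.
  i=1: a_1=3, p_1 = 3*5 + 1 = 16, q_1 = 3*1 + 0 = 3.
  i=2: a_2=1, p_2 = 1*16 + 5 = 21, q_2 = 1*3 + 1 = 4.
  i=3: a_3=2, p_3 = 2*21 + 16 = 58, q_3 = 2*4 + 3 = 11.
  i=4: a_4=1, p_4 = 1*58 + 21 = 79, q_4 = 1*11 + 4 = 15.
  i=5: a_5=2, p_5 = 2*79 + 58 = 216, q_5 = 2*15 + 11 = 41.
  i=6: a_6=1, p_6 = 1*216 + 79 = 295, q_6 = 1*41 + 15 = 56.
  i=7: a_7=4, p_7 = 4*295 + 216 = 1396, q_7 = 4*56 + 41 = 265.
q_7 = 265 > 64, so the last convergent with denominator <= 64 is p_6/q_6 = 295/56.
The closest fraction with denominator <= 64 is either p_6/q_6 or the intermediate fraction (k*p_6 + p_5)/(k*q_6 + q_5) with the largest k >= 1 whose denominator stays <= 64; these approach x as k grows, and every other convergent or intermediate fraction in range is farther away.
Largest k: floor((64 - q_5)/q_6) = floor((64 - 41)/56) = 0.
Since k = 0, no intermediate fraction beyond p_6/q_6 has denominator <= 64, so the convergent 295/56 is the closest (its error is |1396*56 - 295*265|/(265*56) = 1/14840).

295/56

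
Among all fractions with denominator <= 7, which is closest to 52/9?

Expand x = 52/9 as a continued fraction with the Euclidean algorithm:
  52 = 5*9 + 7, so a_0 = 5.
  9 = 1*7 + 2, so a_1 = 1.
  7 = 3*2 + 1, so a_2 = 3.
  2 = 2*1 + 0, so a_3 = 2.
so x = [5; 1, 3, 2].
Convergents (p_i = a_i*p_{i-1} + p_{i-2}, q_i = a_i*q_{i-1} + q_{i-2} with p_{-2}=0, p_{-1}=1, q_{-2}=1, q_{-1}=0), until the denominator exceeds 7:
  i=0: a_0=5, p_0 = 5*1 + 0 = 5, q_0 = 5*0 + 1 = 1.
  i=1: a_1=1, p_1 = 1*5 + 1 = 6, q_1 = 1*1 + 0 = 1.
  i=2: a_2=3, p_2 = 3*6 + 5 = 23, q_2 = 3*1 + 1 = 4.
  i=3: a_3=2, p_3 = 2*23 + 6 = 52, q_3 = 2*4 + 1 = 9.
q_3 = 9 > 7, so the last convergent with denominator <= 7 is p_2/q_2 = 23/4.
The closest fraction with denominator <= 7 is either p_2/q_2 or the intermediate fraction (k*p_2 + p_1)/(k*q_2 + q_1) with the largest k >= 1 whose denominator stays <= 7; these approach x as k grows, and every other convergent or intermediate fraction in range is farther away.
Largest k: floor((7 - q_1)/q_2) = floor((7 - 1)/4) = 1.
That gives (1*23 + 6)/(1*4 + 1) = 29/5.
Compare the errors: |x - 23/4| = |52*4 - 23*9|/(9*4) = 1/36, and |x - 29/5| = |52*5 - 29*9|/(9*5) = 1/45.
Cross-multiplying, 1*36 = 36 < 45 = 1*45, so 1/45 is smaller: the intermediate fraction 29/5 is closer to x than 23/4.

29/5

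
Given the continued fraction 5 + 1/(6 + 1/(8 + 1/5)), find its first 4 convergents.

Using the convergent recurrence p_i = a_i*p_{i-1} + p_{i-2}, q_i = a_i*q_{i-1} + q_{i-2} with p_{-2}=0, p_{-1}=1, q_{-2}=1, q_{-1}=0:
  i=0: a_0=5, p_0 = 5*1 + 0 = 5, q_0 = 5*0 + 1 = 1.
  i=1: a_1=6, p_1 = 6*5 + 1 = 31, q_1 = 6*1 + 0 = 6.
  i=2: a_2=8, p_2 = 8*31 + 5 = 253, q_2 = 8*6 + 1 = 49.
  i=3: a_3=5, p_3 = 5*253 + 31 = 1296, q_3 = 5*49 + 6 = 251.

5/1, 31/6, 253/49, 1296/251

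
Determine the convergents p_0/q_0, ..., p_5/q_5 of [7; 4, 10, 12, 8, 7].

Using the convergent recurrence p_i = a_i*p_{i-1} + p_{i-2}, q_i = a_i*q_{i-1} + q_{i-2} with p_{-2}=0, p_{-1}=1, q_{-2}=1, q_{-1}=0:
  i=0: a_0=7, p_0 = 7*1 + 0 = 7, q_0 = 7*0 + 1 = 1.
  i=1: a_1=4, p_1 = 4*7 + 1 = 29, q_1 = 4*1 + 0 = 4.
  i=2: a_2=10, p_2 = 10*29 + 7 = 297, q_2 = 10*4 + 1 = 41.
  i=3: a_3=12, p_3 = 12*297 + 29 = 3593, q_3 = 12*41 + 4 = 496.
  i=4: a_4=8, p_4 = 8*3593 + 297 = 29041, q_4 = 8*496 + 41 = 4009.
  i=5: a_5=7, p_5 = 7*29041 + 3593 = 206880, q_5 = 7*4009 + 496 = 28559.

7/1, 29/4, 297/41, 3593/496, 29041/4009, 206880/28559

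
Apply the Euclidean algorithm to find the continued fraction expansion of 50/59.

Run the Euclidean algorithm on 50 and 59; the successive quotients are the partial quotients a_0, a_1, ... (each step inverts the fractional part left over by the previous one):
  50 = 0*59 + 50, so a_0 = 0.
  59 = 1*50 + 9, so a_1 = 1.
  50 = 5*9 + 5, so a_2 = 5.
  9 = 1*5 + 4, so a_3 = 1.
  5 = 1*4 + 1, so a_4 = 1.
  4 = 4*1 + 0, so a_5 = 4.
The remainder reaches 0 after 6 divisions, so the expansion has 6 partial quotients, read off in order.

[0; 1, 5, 1, 1, 4]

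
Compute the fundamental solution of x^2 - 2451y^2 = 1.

First expand sqrt(2451) as a continued fraction. With x_i = (sqrt(2451) + m_i)/d_i and (m_0, d_0) = (0, 1): a_0 = floor(sqrt(2451)) = 49, since 49^2 = 2401 <= 2451 < 2500 = 50^2.
Iterate m_{i+1} = d_i*a_i - m_i, d_{i+1} = (2451 - m_{i+1}^2)/d_i, a_{i+1} = floor((a_0 + m_{i+1})/d_{i+1}):
  m_1 = 1*49 - 0 = 49, d_1 = (2451 - 49^2)/1 = 50/1 = 50, a_1 = floor((49 + 49)/50) = 1.
  m_2 = 50*1 - 49 = 1, d_2 = (2451 - 1^2)/50 = 2450/50 = 49, a_2 = floor((49 + 1)/49) = 1.
  m_3 = 49*1 - 1 = 48, d_3 = (2451 - 48^2)/49 = 147/49 = 3, a_3 = floor((49 + 48)/3) = 32.
  m_4 = 3*32 - 48 = 48, d_4 = (2451 - 48^2)/3 = 147/3 = 49, a_4 = floor((49 + 48)/49) = 1.
  m_5 = 49*1 - 48 = 1, d_5 = (2451 - 1^2)/49 = 2450/49 = 50, a_5 = floor((49 + 1)/50) = 1.
  m_6 = 50*1 - 1 = 49, d_6 = (2451 - 49^2)/50 = 50/50 = 1, a_6 = floor((49 + 49)/1) = 98.
  m_7 = 1*98 - 49 = 49, d_7 = (2451 - 49^2)/1 = 50/1 = 50: (m_7, d_7) = (m_1, d_1) = (49, 50), so from here the quotients repeat a_1, ..., a_6; the period length is 6.
So sqrt(2451) = [49; (1, 1, 32, 1, 1, 98)] with period length k = 6.
k is even, so the fundamental solution of x^2 - 2451y^2 = 1 is (p_{k-1}, q_{k-1}) = (p_5, q_5); compute convergents through index 5.
Convergents (p_i = a_i*p_{i-1} + p_{i-2}, q_i = a_i*q_{i-1} + q_{i-2} with p_{-2}=0, p_{-1}=1, q_{-2}=1, q_{-1}=0):
  i=0: a_0=49, p_0 = 49*1 + 0 = 49, q_0 = 49*0 + 1 = 1.
  i=1: a_1=1, p_1 = 1*49 + 1 = 50, q_1 = 1*1 + 0 = 1.
  i=2: a_2=1, p_2 = 1*50 + 49 = 99, q_2 = 1*1 + 1 = 2.
  i=3: a_3=32, p_3 = 32*99 + 50 = 3218, q_3 = 32*2 + 1 = 65.
  i=4: a_4=1, p_4 = 1*3218 + 99 = 3317, q_4 = 1*65 + 2 = 67.
  i=5: a_5=1, p_5 = 1*3317 + 3218 = 6535, q_5 = 1*67 + 65 = 132.
Check: 6535^2 - 2451*132^2 = 42706225 - 42706224 = 1, so (x, y) = (6535, 132) solves the equation, and by the theorem it is the least positive solution.

(x, y) = (6535, 132)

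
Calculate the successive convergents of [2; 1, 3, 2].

2/1, 3/1, 11/4, 25/9

Using the convergent recurrence p_i = a_i*p_{i-1} + p_{i-2}, q_i = a_i*q_{i-1} + q_{i-2} with p_{-2}=0, p_{-1}=1, q_{-2}=1, q_{-1}=0:
  i=0: a_0=2, p_0 = 2*1 + 0 = 2, q_0 = 2*0 + 1 = 1.
  i=1: a_1=1, p_1 = 1*2 + 1 = 3, q_1 = 1*1 + 0 = 1.
  i=2: a_2=3, p_2 = 3*3 + 2 = 11, q_2 = 3*1 + 1 = 4.
  i=3: a_3=2, p_3 = 2*11 + 3 = 25, q_3 = 2*4 + 1 = 9.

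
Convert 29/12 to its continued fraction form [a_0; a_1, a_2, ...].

Run the Euclidean algorithm on 29 and 12; the successive quotients are the partial quotients a_0, a_1, ... (each step inverts the fractional part left over by the previous one):
  29 = 2*12 + 5, so a_0 = 2.
  12 = 2*5 + 2, so a_1 = 2.
  5 = 2*2 + 1, so a_2 = 2.
  2 = 2*1 + 0, so a_3 = 2.
The remainder reaches 0 after 4 divisions, so the expansion has 4 partial quotients, read off in order.

[2; 2, 2, 2]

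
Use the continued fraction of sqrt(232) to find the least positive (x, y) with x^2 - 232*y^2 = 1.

(x, y) = (19603, 1287)

First expand sqrt(232) as a continued fraction. With x_i = (sqrt(232) + m_i)/d_i and (m_0, d_0) = (0, 1): a_0 = floor(sqrt(232)) = 15, since 15^2 = 225 <= 232 < 256 = 16^2.
Iterate m_{i+1} = d_i*a_i - m_i, d_{i+1} = (232 - m_{i+1}^2)/d_i, a_{i+1} = floor((a_0 + m_{i+1})/d_{i+1}):
  m_1 = 1*15 - 0 = 15, d_1 = (232 - 15^2)/1 = 7/1 = 7, a_1 = floor((15 + 15)/7) = 4.
  m_2 = 7*4 - 15 = 13, d_2 = (232 - 13^2)/7 = 63/7 = 9, a_2 = floor((15 + 13)/9) = 3.
  m_3 = 9*3 - 13 = 14, d_3 = (232 - 14^2)/9 = 36/9 = 4, a_3 = floor((15 + 14)/4) = 7.
  m_4 = 4*7 - 14 = 14, d_4 = (232 - 14^2)/4 = 36/4 = 9, a_4 = floor((15 + 14)/9) = 3.
  m_5 = 9*3 - 14 = 13, d_5 = (232 - 13^2)/9 = 63/9 = 7, a_5 = floor((15 + 13)/7) = 4.
  m_6 = 7*4 - 13 = 15, d_6 = (232 - 15^2)/7 = 7/7 = 1, a_6 = floor((15 + 15)/1) = 30.
  m_7 = 1*30 - 15 = 15, d_7 = (232 - 15^2)/1 = 7/1 = 7: (m_7, d_7) = (m_1, d_1) = (15, 7), so from here the quotients repeat a_1, ..., a_6; the period length is 6.
So sqrt(232) = [15; (4, 3, 7, 3, 4, 30)] with period length k = 6.
k is even, so the fundamental solution of x^2 - 232y^2 = 1 is (p_{k-1}, q_{k-1}) = (p_5, q_5); compute convergents through index 5.
Convergents (p_i = a_i*p_{i-1} + p_{i-2}, q_i = a_i*q_{i-1} + q_{i-2} with p_{-2}=0, p_{-1}=1, q_{-2}=1, q_{-1}=0):
  i=0: a_0=15, p_0 = 15*1 + 0 = 15, q_0 = 15*0 + 1 = 1.
  i=1: a_1=4, p_1 = 4*15 + 1 = 61, q_1 = 4*1 + 0 = 4.
  i=2: a_2=3, p_2 = 3*61 + 15 = 198, q_2 = 3*4 + 1 = 13.
  i=3: a_3=7, p_3 = 7*198 + 61 = 1447, q_3 = 7*13 + 4 = 95.
  i=4: a_4=3, p_4 = 3*1447 + 198 = 4539, q_4 = 3*95 + 13 = 298.
  i=5: a_5=4, p_5 = 4*4539 + 1447 = 19603, q_5 = 4*298 + 95 = 1287.
Check: 19603^2 - 232*1287^2 = 384277609 - 384277608 = 1, so (x, y) = (19603, 1287) solves the equation, and by the theorem it is the least positive solution.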